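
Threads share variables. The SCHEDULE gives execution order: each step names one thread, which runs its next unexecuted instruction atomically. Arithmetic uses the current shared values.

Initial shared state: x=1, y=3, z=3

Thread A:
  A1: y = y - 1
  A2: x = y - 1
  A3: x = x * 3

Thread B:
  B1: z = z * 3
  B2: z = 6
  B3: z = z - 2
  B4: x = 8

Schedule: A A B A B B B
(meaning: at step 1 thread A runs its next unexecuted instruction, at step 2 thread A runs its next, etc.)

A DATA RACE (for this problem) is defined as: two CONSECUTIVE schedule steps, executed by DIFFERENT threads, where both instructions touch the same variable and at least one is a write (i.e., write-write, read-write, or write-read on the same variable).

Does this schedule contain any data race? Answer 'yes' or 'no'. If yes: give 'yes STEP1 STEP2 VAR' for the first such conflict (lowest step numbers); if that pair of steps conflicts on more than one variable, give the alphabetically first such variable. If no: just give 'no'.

Answer: no

Derivation:
Steps 1,2: same thread (A). No race.
Steps 2,3: A(r=y,w=x) vs B(r=z,w=z). No conflict.
Steps 3,4: B(r=z,w=z) vs A(r=x,w=x). No conflict.
Steps 4,5: A(r=x,w=x) vs B(r=-,w=z). No conflict.
Steps 5,6: same thread (B). No race.
Steps 6,7: same thread (B). No race.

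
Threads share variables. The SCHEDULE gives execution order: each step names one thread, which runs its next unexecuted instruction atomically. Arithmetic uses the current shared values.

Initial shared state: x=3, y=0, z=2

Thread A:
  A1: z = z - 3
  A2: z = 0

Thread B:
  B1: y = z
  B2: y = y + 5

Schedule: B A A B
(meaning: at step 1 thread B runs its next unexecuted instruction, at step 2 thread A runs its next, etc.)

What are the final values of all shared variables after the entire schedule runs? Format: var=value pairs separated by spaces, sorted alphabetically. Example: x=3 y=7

Answer: x=3 y=7 z=0

Derivation:
Step 1: thread B executes B1 (y = z). Shared: x=3 y=2 z=2. PCs: A@0 B@1
Step 2: thread A executes A1 (z = z - 3). Shared: x=3 y=2 z=-1. PCs: A@1 B@1
Step 3: thread A executes A2 (z = 0). Shared: x=3 y=2 z=0. PCs: A@2 B@1
Step 4: thread B executes B2 (y = y + 5). Shared: x=3 y=7 z=0. PCs: A@2 B@2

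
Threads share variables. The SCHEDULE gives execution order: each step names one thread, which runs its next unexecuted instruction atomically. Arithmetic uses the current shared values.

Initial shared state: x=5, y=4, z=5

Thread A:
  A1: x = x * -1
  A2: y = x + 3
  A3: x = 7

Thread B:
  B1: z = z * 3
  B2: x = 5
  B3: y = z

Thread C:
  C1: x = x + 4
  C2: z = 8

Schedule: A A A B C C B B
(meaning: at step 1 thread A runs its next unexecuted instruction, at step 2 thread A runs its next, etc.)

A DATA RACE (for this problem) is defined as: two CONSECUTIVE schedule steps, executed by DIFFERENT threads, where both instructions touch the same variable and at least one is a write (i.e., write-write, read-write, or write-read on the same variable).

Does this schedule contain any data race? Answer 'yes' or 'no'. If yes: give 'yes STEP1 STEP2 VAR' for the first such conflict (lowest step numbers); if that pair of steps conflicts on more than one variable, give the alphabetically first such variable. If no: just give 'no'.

Steps 1,2: same thread (A). No race.
Steps 2,3: same thread (A). No race.
Steps 3,4: A(r=-,w=x) vs B(r=z,w=z). No conflict.
Steps 4,5: B(r=z,w=z) vs C(r=x,w=x). No conflict.
Steps 5,6: same thread (C). No race.
Steps 6,7: C(r=-,w=z) vs B(r=-,w=x). No conflict.
Steps 7,8: same thread (B). No race.

Answer: no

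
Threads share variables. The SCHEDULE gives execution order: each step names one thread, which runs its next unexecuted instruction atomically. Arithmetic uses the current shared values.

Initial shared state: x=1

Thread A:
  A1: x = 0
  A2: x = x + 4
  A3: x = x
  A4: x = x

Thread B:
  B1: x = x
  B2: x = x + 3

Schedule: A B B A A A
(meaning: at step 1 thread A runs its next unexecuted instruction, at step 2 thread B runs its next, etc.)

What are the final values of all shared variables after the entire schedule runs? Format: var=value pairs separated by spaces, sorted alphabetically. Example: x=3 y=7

Step 1: thread A executes A1 (x = 0). Shared: x=0. PCs: A@1 B@0
Step 2: thread B executes B1 (x = x). Shared: x=0. PCs: A@1 B@1
Step 3: thread B executes B2 (x = x + 3). Shared: x=3. PCs: A@1 B@2
Step 4: thread A executes A2 (x = x + 4). Shared: x=7. PCs: A@2 B@2
Step 5: thread A executes A3 (x = x). Shared: x=7. PCs: A@3 B@2
Step 6: thread A executes A4 (x = x). Shared: x=7. PCs: A@4 B@2

Answer: x=7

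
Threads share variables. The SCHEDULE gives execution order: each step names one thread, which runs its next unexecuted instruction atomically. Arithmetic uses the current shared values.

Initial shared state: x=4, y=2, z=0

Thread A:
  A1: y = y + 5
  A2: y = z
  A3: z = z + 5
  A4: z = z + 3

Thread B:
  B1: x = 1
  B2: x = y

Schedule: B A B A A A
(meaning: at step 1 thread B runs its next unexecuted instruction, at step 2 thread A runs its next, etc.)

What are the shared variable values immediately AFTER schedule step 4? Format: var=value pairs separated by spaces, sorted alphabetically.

Step 1: thread B executes B1 (x = 1). Shared: x=1 y=2 z=0. PCs: A@0 B@1
Step 2: thread A executes A1 (y = y + 5). Shared: x=1 y=7 z=0. PCs: A@1 B@1
Step 3: thread B executes B2 (x = y). Shared: x=7 y=7 z=0. PCs: A@1 B@2
Step 4: thread A executes A2 (y = z). Shared: x=7 y=0 z=0. PCs: A@2 B@2

Answer: x=7 y=0 z=0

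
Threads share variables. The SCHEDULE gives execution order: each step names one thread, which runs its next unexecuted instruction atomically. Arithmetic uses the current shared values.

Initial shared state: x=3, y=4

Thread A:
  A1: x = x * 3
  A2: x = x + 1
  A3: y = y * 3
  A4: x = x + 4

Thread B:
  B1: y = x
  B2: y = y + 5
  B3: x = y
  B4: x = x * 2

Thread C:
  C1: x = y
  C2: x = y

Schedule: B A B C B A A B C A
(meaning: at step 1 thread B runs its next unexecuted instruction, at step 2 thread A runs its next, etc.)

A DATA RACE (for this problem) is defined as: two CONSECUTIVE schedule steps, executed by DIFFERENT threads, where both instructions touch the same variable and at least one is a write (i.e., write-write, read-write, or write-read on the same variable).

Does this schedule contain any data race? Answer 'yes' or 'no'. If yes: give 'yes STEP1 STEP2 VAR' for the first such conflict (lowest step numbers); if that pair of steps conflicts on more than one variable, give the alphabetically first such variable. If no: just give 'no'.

Steps 1,2: B(y = x) vs A(x = x * 3). RACE on x (R-W).
Steps 2,3: A(r=x,w=x) vs B(r=y,w=y). No conflict.
Steps 3,4: B(y = y + 5) vs C(x = y). RACE on y (W-R).
Steps 4,5: C(x = y) vs B(x = y). RACE on x (W-W).
Steps 5,6: B(x = y) vs A(x = x + 1). RACE on x (W-W).
Steps 6,7: same thread (A). No race.
Steps 7,8: A(r=y,w=y) vs B(r=x,w=x). No conflict.
Steps 8,9: B(x = x * 2) vs C(x = y). RACE on x (W-W).
Steps 9,10: C(x = y) vs A(x = x + 4). RACE on x (W-W).
First conflict at steps 1,2.

Answer: yes 1 2 x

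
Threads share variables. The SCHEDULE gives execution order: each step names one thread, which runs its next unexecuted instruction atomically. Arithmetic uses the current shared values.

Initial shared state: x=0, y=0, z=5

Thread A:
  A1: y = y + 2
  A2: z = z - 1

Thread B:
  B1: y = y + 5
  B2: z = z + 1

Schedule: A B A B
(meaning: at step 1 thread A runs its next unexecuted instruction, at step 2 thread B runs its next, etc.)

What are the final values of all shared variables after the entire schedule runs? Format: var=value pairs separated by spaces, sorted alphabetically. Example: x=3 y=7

Step 1: thread A executes A1 (y = y + 2). Shared: x=0 y=2 z=5. PCs: A@1 B@0
Step 2: thread B executes B1 (y = y + 5). Shared: x=0 y=7 z=5. PCs: A@1 B@1
Step 3: thread A executes A2 (z = z - 1). Shared: x=0 y=7 z=4. PCs: A@2 B@1
Step 4: thread B executes B2 (z = z + 1). Shared: x=0 y=7 z=5. PCs: A@2 B@2

Answer: x=0 y=7 z=5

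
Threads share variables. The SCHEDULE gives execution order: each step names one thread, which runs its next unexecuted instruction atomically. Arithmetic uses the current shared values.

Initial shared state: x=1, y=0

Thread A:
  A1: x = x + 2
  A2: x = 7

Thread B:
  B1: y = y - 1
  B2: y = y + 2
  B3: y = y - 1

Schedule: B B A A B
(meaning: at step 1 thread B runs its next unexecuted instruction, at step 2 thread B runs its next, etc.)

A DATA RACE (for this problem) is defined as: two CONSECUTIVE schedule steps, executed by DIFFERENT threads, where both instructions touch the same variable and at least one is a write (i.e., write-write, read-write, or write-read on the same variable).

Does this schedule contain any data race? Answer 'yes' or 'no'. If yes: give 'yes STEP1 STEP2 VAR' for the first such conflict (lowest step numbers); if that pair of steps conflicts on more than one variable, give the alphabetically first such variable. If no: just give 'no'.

Answer: no

Derivation:
Steps 1,2: same thread (B). No race.
Steps 2,3: B(r=y,w=y) vs A(r=x,w=x). No conflict.
Steps 3,4: same thread (A). No race.
Steps 4,5: A(r=-,w=x) vs B(r=y,w=y). No conflict.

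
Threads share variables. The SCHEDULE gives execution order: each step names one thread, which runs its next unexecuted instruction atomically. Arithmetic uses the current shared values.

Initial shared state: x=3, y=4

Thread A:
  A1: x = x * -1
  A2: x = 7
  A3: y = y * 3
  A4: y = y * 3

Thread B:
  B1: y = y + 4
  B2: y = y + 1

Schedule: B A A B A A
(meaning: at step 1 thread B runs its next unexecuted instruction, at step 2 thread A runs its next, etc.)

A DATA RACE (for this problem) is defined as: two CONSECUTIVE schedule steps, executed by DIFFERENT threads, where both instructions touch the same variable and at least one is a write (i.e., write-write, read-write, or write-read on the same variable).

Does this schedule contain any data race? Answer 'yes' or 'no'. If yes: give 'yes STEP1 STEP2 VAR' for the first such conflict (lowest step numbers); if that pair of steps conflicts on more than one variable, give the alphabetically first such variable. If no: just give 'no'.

Answer: yes 4 5 y

Derivation:
Steps 1,2: B(r=y,w=y) vs A(r=x,w=x). No conflict.
Steps 2,3: same thread (A). No race.
Steps 3,4: A(r=-,w=x) vs B(r=y,w=y). No conflict.
Steps 4,5: B(y = y + 1) vs A(y = y * 3). RACE on y (W-W).
Steps 5,6: same thread (A). No race.
First conflict at steps 4,5.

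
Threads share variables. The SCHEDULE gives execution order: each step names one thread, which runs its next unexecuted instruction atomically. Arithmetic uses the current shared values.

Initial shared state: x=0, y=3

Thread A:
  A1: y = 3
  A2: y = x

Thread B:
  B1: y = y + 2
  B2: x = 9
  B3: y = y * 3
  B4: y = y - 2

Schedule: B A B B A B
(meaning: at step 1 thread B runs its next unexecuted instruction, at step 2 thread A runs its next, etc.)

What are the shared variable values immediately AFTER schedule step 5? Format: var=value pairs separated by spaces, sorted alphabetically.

Answer: x=9 y=9

Derivation:
Step 1: thread B executes B1 (y = y + 2). Shared: x=0 y=5. PCs: A@0 B@1
Step 2: thread A executes A1 (y = 3). Shared: x=0 y=3. PCs: A@1 B@1
Step 3: thread B executes B2 (x = 9). Shared: x=9 y=3. PCs: A@1 B@2
Step 4: thread B executes B3 (y = y * 3). Shared: x=9 y=9. PCs: A@1 B@3
Step 5: thread A executes A2 (y = x). Shared: x=9 y=9. PCs: A@2 B@3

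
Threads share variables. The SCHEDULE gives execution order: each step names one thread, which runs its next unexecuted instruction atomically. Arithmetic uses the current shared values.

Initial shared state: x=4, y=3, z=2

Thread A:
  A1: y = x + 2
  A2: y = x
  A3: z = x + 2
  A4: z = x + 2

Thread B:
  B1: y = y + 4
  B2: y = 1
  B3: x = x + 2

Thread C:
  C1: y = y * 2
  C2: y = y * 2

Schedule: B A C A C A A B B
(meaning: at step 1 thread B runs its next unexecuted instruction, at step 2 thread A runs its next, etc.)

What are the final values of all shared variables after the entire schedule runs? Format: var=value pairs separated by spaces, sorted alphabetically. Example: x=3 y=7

Step 1: thread B executes B1 (y = y + 4). Shared: x=4 y=7 z=2. PCs: A@0 B@1 C@0
Step 2: thread A executes A1 (y = x + 2). Shared: x=4 y=6 z=2. PCs: A@1 B@1 C@0
Step 3: thread C executes C1 (y = y * 2). Shared: x=4 y=12 z=2. PCs: A@1 B@1 C@1
Step 4: thread A executes A2 (y = x). Shared: x=4 y=4 z=2. PCs: A@2 B@1 C@1
Step 5: thread C executes C2 (y = y * 2). Shared: x=4 y=8 z=2. PCs: A@2 B@1 C@2
Step 6: thread A executes A3 (z = x + 2). Shared: x=4 y=8 z=6. PCs: A@3 B@1 C@2
Step 7: thread A executes A4 (z = x + 2). Shared: x=4 y=8 z=6. PCs: A@4 B@1 C@2
Step 8: thread B executes B2 (y = 1). Shared: x=4 y=1 z=6. PCs: A@4 B@2 C@2
Step 9: thread B executes B3 (x = x + 2). Shared: x=6 y=1 z=6. PCs: A@4 B@3 C@2

Answer: x=6 y=1 z=6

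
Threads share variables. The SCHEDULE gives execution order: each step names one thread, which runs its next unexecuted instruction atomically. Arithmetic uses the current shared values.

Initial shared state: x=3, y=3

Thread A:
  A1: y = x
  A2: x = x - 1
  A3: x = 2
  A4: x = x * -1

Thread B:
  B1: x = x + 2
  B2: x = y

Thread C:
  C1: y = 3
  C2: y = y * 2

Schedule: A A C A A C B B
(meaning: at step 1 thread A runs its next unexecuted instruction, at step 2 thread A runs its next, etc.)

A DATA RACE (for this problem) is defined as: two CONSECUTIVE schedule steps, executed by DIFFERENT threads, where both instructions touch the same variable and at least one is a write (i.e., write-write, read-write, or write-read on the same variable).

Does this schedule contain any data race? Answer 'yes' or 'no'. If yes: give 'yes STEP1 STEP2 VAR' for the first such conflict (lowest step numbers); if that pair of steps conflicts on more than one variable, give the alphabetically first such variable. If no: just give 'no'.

Answer: no

Derivation:
Steps 1,2: same thread (A). No race.
Steps 2,3: A(r=x,w=x) vs C(r=-,w=y). No conflict.
Steps 3,4: C(r=-,w=y) vs A(r=-,w=x). No conflict.
Steps 4,5: same thread (A). No race.
Steps 5,6: A(r=x,w=x) vs C(r=y,w=y). No conflict.
Steps 6,7: C(r=y,w=y) vs B(r=x,w=x). No conflict.
Steps 7,8: same thread (B). No race.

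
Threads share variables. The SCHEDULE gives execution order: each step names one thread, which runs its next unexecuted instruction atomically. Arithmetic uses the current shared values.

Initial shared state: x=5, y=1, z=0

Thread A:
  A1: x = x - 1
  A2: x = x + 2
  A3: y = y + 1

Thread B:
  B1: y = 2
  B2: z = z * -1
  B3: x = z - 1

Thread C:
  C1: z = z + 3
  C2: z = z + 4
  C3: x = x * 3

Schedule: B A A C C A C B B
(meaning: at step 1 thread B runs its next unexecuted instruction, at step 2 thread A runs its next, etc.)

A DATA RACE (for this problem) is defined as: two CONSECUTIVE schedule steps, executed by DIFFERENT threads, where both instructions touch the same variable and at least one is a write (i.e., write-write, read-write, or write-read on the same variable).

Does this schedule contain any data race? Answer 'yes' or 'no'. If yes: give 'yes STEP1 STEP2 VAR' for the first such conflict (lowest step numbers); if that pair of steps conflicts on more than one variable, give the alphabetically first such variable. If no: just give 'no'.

Steps 1,2: B(r=-,w=y) vs A(r=x,w=x). No conflict.
Steps 2,3: same thread (A). No race.
Steps 3,4: A(r=x,w=x) vs C(r=z,w=z). No conflict.
Steps 4,5: same thread (C). No race.
Steps 5,6: C(r=z,w=z) vs A(r=y,w=y). No conflict.
Steps 6,7: A(r=y,w=y) vs C(r=x,w=x). No conflict.
Steps 7,8: C(r=x,w=x) vs B(r=z,w=z). No conflict.
Steps 8,9: same thread (B). No race.

Answer: no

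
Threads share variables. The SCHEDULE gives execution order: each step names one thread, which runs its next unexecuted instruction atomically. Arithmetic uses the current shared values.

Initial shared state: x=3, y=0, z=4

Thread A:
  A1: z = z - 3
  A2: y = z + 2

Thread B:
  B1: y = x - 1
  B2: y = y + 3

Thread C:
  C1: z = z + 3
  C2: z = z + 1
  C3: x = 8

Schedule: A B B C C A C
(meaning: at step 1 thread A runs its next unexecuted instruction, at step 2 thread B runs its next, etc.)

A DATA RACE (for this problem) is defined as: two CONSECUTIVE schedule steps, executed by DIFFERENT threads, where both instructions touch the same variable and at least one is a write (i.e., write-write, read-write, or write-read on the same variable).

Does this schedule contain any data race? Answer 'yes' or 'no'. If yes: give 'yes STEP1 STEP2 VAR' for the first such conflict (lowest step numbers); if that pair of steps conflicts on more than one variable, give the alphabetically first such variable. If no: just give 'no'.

Steps 1,2: A(r=z,w=z) vs B(r=x,w=y). No conflict.
Steps 2,3: same thread (B). No race.
Steps 3,4: B(r=y,w=y) vs C(r=z,w=z). No conflict.
Steps 4,5: same thread (C). No race.
Steps 5,6: C(z = z + 1) vs A(y = z + 2). RACE on z (W-R).
Steps 6,7: A(r=z,w=y) vs C(r=-,w=x). No conflict.
First conflict at steps 5,6.

Answer: yes 5 6 z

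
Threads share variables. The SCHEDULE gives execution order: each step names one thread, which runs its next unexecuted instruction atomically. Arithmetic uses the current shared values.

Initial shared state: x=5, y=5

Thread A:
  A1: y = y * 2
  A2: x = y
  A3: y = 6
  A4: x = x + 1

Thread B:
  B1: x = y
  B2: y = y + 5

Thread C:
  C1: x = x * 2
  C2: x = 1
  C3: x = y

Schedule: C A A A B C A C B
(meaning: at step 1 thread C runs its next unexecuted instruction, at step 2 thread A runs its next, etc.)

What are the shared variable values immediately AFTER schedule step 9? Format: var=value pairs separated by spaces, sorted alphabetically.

Step 1: thread C executes C1 (x = x * 2). Shared: x=10 y=5. PCs: A@0 B@0 C@1
Step 2: thread A executes A1 (y = y * 2). Shared: x=10 y=10. PCs: A@1 B@0 C@1
Step 3: thread A executes A2 (x = y). Shared: x=10 y=10. PCs: A@2 B@0 C@1
Step 4: thread A executes A3 (y = 6). Shared: x=10 y=6. PCs: A@3 B@0 C@1
Step 5: thread B executes B1 (x = y). Shared: x=6 y=6. PCs: A@3 B@1 C@1
Step 6: thread C executes C2 (x = 1). Shared: x=1 y=6. PCs: A@3 B@1 C@2
Step 7: thread A executes A4 (x = x + 1). Shared: x=2 y=6. PCs: A@4 B@1 C@2
Step 8: thread C executes C3 (x = y). Shared: x=6 y=6. PCs: A@4 B@1 C@3
Step 9: thread B executes B2 (y = y + 5). Shared: x=6 y=11. PCs: A@4 B@2 C@3

Answer: x=6 y=11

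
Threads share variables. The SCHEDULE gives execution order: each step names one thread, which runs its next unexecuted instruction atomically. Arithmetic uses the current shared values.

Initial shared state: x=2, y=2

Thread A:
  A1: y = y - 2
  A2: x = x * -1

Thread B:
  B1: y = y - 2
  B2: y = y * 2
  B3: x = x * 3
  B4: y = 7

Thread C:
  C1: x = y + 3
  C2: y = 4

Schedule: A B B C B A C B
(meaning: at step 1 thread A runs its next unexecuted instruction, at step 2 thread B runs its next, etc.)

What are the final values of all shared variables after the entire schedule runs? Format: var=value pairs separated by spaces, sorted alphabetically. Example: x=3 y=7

Step 1: thread A executes A1 (y = y - 2). Shared: x=2 y=0. PCs: A@1 B@0 C@0
Step 2: thread B executes B1 (y = y - 2). Shared: x=2 y=-2. PCs: A@1 B@1 C@0
Step 3: thread B executes B2 (y = y * 2). Shared: x=2 y=-4. PCs: A@1 B@2 C@0
Step 4: thread C executes C1 (x = y + 3). Shared: x=-1 y=-4. PCs: A@1 B@2 C@1
Step 5: thread B executes B3 (x = x * 3). Shared: x=-3 y=-4. PCs: A@1 B@3 C@1
Step 6: thread A executes A2 (x = x * -1). Shared: x=3 y=-4. PCs: A@2 B@3 C@1
Step 7: thread C executes C2 (y = 4). Shared: x=3 y=4. PCs: A@2 B@3 C@2
Step 8: thread B executes B4 (y = 7). Shared: x=3 y=7. PCs: A@2 B@4 C@2

Answer: x=3 y=7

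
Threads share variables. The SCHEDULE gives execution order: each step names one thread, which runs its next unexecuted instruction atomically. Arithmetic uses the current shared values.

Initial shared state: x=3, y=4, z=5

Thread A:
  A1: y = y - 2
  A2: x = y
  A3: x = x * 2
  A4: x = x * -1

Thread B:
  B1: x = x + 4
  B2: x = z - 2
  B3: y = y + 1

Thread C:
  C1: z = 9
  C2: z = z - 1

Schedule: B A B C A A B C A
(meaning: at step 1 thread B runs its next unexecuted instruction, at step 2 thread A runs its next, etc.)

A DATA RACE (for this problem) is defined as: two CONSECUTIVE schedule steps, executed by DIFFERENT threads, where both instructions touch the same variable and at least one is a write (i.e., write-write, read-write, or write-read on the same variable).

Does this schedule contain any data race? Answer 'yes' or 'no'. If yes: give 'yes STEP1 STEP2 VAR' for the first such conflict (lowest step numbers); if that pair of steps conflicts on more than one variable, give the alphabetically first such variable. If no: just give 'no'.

Steps 1,2: B(r=x,w=x) vs A(r=y,w=y). No conflict.
Steps 2,3: A(r=y,w=y) vs B(r=z,w=x). No conflict.
Steps 3,4: B(x = z - 2) vs C(z = 9). RACE on z (R-W).
Steps 4,5: C(r=-,w=z) vs A(r=y,w=x). No conflict.
Steps 5,6: same thread (A). No race.
Steps 6,7: A(r=x,w=x) vs B(r=y,w=y). No conflict.
Steps 7,8: B(r=y,w=y) vs C(r=z,w=z). No conflict.
Steps 8,9: C(r=z,w=z) vs A(r=x,w=x). No conflict.
First conflict at steps 3,4.

Answer: yes 3 4 z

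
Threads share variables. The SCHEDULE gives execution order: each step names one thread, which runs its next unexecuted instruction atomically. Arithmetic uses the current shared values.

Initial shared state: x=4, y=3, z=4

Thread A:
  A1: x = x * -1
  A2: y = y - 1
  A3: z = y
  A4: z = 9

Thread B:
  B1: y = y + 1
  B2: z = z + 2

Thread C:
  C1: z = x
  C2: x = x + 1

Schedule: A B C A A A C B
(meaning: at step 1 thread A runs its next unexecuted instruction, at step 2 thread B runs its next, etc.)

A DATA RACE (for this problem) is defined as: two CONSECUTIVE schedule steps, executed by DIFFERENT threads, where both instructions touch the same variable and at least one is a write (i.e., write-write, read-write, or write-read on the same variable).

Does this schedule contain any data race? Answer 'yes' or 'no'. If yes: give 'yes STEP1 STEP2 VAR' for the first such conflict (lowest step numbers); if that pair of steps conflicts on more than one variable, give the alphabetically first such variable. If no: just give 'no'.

Steps 1,2: A(r=x,w=x) vs B(r=y,w=y). No conflict.
Steps 2,3: B(r=y,w=y) vs C(r=x,w=z). No conflict.
Steps 3,4: C(r=x,w=z) vs A(r=y,w=y). No conflict.
Steps 4,5: same thread (A). No race.
Steps 5,6: same thread (A). No race.
Steps 6,7: A(r=-,w=z) vs C(r=x,w=x). No conflict.
Steps 7,8: C(r=x,w=x) vs B(r=z,w=z). No conflict.

Answer: no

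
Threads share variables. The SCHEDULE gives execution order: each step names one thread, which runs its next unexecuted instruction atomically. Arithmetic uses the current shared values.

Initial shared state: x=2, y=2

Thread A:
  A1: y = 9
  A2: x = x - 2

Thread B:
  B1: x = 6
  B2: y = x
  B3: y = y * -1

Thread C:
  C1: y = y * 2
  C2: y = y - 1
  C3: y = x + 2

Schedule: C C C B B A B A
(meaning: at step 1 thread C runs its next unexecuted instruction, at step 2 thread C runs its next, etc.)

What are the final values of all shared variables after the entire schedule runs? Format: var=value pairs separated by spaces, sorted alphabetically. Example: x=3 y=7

Answer: x=4 y=-9

Derivation:
Step 1: thread C executes C1 (y = y * 2). Shared: x=2 y=4. PCs: A@0 B@0 C@1
Step 2: thread C executes C2 (y = y - 1). Shared: x=2 y=3. PCs: A@0 B@0 C@2
Step 3: thread C executes C3 (y = x + 2). Shared: x=2 y=4. PCs: A@0 B@0 C@3
Step 4: thread B executes B1 (x = 6). Shared: x=6 y=4. PCs: A@0 B@1 C@3
Step 5: thread B executes B2 (y = x). Shared: x=6 y=6. PCs: A@0 B@2 C@3
Step 6: thread A executes A1 (y = 9). Shared: x=6 y=9. PCs: A@1 B@2 C@3
Step 7: thread B executes B3 (y = y * -1). Shared: x=6 y=-9. PCs: A@1 B@3 C@3
Step 8: thread A executes A2 (x = x - 2). Shared: x=4 y=-9. PCs: A@2 B@3 C@3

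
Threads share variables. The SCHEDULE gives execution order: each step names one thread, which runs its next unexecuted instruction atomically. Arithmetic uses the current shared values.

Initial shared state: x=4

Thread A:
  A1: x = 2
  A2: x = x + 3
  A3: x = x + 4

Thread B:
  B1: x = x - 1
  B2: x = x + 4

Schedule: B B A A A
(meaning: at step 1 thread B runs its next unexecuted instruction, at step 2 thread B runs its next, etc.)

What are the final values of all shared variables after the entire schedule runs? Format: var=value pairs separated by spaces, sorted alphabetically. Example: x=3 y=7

Step 1: thread B executes B1 (x = x - 1). Shared: x=3. PCs: A@0 B@1
Step 2: thread B executes B2 (x = x + 4). Shared: x=7. PCs: A@0 B@2
Step 3: thread A executes A1 (x = 2). Shared: x=2. PCs: A@1 B@2
Step 4: thread A executes A2 (x = x + 3). Shared: x=5. PCs: A@2 B@2
Step 5: thread A executes A3 (x = x + 4). Shared: x=9. PCs: A@3 B@2

Answer: x=9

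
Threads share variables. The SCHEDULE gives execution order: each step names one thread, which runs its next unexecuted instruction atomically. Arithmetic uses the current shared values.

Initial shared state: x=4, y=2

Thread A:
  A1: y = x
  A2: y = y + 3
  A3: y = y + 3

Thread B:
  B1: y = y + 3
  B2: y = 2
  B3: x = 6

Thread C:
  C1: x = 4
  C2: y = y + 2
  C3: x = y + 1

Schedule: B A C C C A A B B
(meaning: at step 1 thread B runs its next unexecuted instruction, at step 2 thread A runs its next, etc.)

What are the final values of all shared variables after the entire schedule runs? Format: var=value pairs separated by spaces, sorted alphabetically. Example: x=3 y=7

Step 1: thread B executes B1 (y = y + 3). Shared: x=4 y=5. PCs: A@0 B@1 C@0
Step 2: thread A executes A1 (y = x). Shared: x=4 y=4. PCs: A@1 B@1 C@0
Step 3: thread C executes C1 (x = 4). Shared: x=4 y=4. PCs: A@1 B@1 C@1
Step 4: thread C executes C2 (y = y + 2). Shared: x=4 y=6. PCs: A@1 B@1 C@2
Step 5: thread C executes C3 (x = y + 1). Shared: x=7 y=6. PCs: A@1 B@1 C@3
Step 6: thread A executes A2 (y = y + 3). Shared: x=7 y=9. PCs: A@2 B@1 C@3
Step 7: thread A executes A3 (y = y + 3). Shared: x=7 y=12. PCs: A@3 B@1 C@3
Step 8: thread B executes B2 (y = 2). Shared: x=7 y=2. PCs: A@3 B@2 C@3
Step 9: thread B executes B3 (x = 6). Shared: x=6 y=2. PCs: A@3 B@3 C@3

Answer: x=6 y=2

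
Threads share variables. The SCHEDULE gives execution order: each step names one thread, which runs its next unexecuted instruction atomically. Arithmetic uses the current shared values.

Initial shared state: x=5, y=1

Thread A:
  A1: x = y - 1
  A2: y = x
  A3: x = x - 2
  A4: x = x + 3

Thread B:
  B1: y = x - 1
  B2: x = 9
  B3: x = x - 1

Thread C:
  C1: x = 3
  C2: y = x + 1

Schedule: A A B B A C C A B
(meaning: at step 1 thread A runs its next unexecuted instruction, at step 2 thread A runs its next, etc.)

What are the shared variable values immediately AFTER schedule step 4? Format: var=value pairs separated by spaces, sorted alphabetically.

Step 1: thread A executes A1 (x = y - 1). Shared: x=0 y=1. PCs: A@1 B@0 C@0
Step 2: thread A executes A2 (y = x). Shared: x=0 y=0. PCs: A@2 B@0 C@0
Step 3: thread B executes B1 (y = x - 1). Shared: x=0 y=-1. PCs: A@2 B@1 C@0
Step 4: thread B executes B2 (x = 9). Shared: x=9 y=-1. PCs: A@2 B@2 C@0

Answer: x=9 y=-1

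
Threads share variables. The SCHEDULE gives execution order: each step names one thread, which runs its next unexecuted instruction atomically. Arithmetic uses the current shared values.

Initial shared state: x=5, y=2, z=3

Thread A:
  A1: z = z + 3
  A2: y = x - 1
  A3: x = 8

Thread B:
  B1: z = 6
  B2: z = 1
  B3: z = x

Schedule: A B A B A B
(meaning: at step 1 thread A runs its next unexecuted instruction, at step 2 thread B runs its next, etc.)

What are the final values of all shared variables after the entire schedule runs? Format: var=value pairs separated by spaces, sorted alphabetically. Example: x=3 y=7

Step 1: thread A executes A1 (z = z + 3). Shared: x=5 y=2 z=6. PCs: A@1 B@0
Step 2: thread B executes B1 (z = 6). Shared: x=5 y=2 z=6. PCs: A@1 B@1
Step 3: thread A executes A2 (y = x - 1). Shared: x=5 y=4 z=6. PCs: A@2 B@1
Step 4: thread B executes B2 (z = 1). Shared: x=5 y=4 z=1. PCs: A@2 B@2
Step 5: thread A executes A3 (x = 8). Shared: x=8 y=4 z=1. PCs: A@3 B@2
Step 6: thread B executes B3 (z = x). Shared: x=8 y=4 z=8. PCs: A@3 B@3

Answer: x=8 y=4 z=8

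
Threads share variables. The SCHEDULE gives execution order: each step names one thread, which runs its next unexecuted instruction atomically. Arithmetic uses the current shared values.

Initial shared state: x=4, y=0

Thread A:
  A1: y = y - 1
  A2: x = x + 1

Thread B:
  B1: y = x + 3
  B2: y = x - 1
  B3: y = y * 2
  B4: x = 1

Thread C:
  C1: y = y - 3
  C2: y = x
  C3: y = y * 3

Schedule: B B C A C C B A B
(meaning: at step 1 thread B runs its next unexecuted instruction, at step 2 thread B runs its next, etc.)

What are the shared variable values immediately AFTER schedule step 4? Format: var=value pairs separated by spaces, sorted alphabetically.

Step 1: thread B executes B1 (y = x + 3). Shared: x=4 y=7. PCs: A@0 B@1 C@0
Step 2: thread B executes B2 (y = x - 1). Shared: x=4 y=3. PCs: A@0 B@2 C@0
Step 3: thread C executes C1 (y = y - 3). Shared: x=4 y=0. PCs: A@0 B@2 C@1
Step 4: thread A executes A1 (y = y - 1). Shared: x=4 y=-1. PCs: A@1 B@2 C@1

Answer: x=4 y=-1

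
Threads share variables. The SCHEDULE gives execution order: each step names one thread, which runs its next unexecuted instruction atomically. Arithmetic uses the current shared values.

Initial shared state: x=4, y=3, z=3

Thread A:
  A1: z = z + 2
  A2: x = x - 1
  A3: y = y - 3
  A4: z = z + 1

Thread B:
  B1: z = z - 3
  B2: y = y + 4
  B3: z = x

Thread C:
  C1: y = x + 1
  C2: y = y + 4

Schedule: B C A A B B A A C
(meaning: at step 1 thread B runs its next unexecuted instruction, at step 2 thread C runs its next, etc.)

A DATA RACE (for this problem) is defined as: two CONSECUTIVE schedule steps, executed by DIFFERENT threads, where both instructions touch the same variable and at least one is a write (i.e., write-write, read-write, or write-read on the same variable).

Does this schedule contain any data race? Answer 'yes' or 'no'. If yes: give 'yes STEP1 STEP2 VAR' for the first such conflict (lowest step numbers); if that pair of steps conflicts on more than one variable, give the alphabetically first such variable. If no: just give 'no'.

Answer: no

Derivation:
Steps 1,2: B(r=z,w=z) vs C(r=x,w=y). No conflict.
Steps 2,3: C(r=x,w=y) vs A(r=z,w=z). No conflict.
Steps 3,4: same thread (A). No race.
Steps 4,5: A(r=x,w=x) vs B(r=y,w=y). No conflict.
Steps 5,6: same thread (B). No race.
Steps 6,7: B(r=x,w=z) vs A(r=y,w=y). No conflict.
Steps 7,8: same thread (A). No race.
Steps 8,9: A(r=z,w=z) vs C(r=y,w=y). No conflict.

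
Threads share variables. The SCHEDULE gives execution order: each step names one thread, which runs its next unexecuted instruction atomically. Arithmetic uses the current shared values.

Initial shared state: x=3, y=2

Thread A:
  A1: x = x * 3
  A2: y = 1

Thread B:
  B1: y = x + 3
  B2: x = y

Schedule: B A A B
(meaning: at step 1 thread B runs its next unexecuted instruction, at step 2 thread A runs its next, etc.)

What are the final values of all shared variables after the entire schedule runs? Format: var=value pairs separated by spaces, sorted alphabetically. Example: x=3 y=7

Step 1: thread B executes B1 (y = x + 3). Shared: x=3 y=6. PCs: A@0 B@1
Step 2: thread A executes A1 (x = x * 3). Shared: x=9 y=6. PCs: A@1 B@1
Step 3: thread A executes A2 (y = 1). Shared: x=9 y=1. PCs: A@2 B@1
Step 4: thread B executes B2 (x = y). Shared: x=1 y=1. PCs: A@2 B@2

Answer: x=1 y=1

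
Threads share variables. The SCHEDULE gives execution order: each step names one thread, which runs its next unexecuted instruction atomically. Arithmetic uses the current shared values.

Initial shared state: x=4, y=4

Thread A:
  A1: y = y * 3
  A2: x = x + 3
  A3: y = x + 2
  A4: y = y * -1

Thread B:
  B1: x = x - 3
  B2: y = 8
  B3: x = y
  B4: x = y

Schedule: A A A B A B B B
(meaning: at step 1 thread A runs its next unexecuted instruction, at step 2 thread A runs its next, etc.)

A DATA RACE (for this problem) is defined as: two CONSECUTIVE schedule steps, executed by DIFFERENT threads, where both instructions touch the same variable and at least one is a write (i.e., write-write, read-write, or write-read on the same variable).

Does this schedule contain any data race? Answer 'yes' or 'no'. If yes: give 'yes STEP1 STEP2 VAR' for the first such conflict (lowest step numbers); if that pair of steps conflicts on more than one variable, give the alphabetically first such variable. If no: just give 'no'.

Steps 1,2: same thread (A). No race.
Steps 2,3: same thread (A). No race.
Steps 3,4: A(y = x + 2) vs B(x = x - 3). RACE on x (R-W).
Steps 4,5: B(r=x,w=x) vs A(r=y,w=y). No conflict.
Steps 5,6: A(y = y * -1) vs B(y = 8). RACE on y (W-W).
Steps 6,7: same thread (B). No race.
Steps 7,8: same thread (B). No race.
First conflict at steps 3,4.

Answer: yes 3 4 x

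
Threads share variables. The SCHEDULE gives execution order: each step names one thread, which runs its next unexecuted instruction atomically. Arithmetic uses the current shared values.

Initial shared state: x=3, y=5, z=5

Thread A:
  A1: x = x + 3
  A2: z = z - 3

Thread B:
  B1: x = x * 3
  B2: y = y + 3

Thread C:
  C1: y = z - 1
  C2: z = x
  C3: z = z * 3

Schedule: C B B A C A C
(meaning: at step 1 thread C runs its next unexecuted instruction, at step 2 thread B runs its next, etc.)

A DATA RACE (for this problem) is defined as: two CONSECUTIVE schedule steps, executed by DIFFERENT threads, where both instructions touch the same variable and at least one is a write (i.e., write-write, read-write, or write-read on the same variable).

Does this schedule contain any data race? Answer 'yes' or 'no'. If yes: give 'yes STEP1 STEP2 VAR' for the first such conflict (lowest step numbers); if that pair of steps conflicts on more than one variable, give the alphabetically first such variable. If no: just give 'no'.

Answer: yes 4 5 x

Derivation:
Steps 1,2: C(r=z,w=y) vs B(r=x,w=x). No conflict.
Steps 2,3: same thread (B). No race.
Steps 3,4: B(r=y,w=y) vs A(r=x,w=x). No conflict.
Steps 4,5: A(x = x + 3) vs C(z = x). RACE on x (W-R).
Steps 5,6: C(z = x) vs A(z = z - 3). RACE on z (W-W).
Steps 6,7: A(z = z - 3) vs C(z = z * 3). RACE on z (W-W).
First conflict at steps 4,5.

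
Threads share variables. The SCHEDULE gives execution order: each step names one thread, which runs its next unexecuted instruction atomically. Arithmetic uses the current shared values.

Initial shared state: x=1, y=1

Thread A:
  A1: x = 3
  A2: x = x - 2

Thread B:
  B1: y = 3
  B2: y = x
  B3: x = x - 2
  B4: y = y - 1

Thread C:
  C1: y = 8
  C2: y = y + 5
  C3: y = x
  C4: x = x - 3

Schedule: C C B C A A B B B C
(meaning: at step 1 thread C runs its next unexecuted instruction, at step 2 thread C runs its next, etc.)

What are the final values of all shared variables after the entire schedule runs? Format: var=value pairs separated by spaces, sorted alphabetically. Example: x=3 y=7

Answer: x=-4 y=0

Derivation:
Step 1: thread C executes C1 (y = 8). Shared: x=1 y=8. PCs: A@0 B@0 C@1
Step 2: thread C executes C2 (y = y + 5). Shared: x=1 y=13. PCs: A@0 B@0 C@2
Step 3: thread B executes B1 (y = 3). Shared: x=1 y=3. PCs: A@0 B@1 C@2
Step 4: thread C executes C3 (y = x). Shared: x=1 y=1. PCs: A@0 B@1 C@3
Step 5: thread A executes A1 (x = 3). Shared: x=3 y=1. PCs: A@1 B@1 C@3
Step 6: thread A executes A2 (x = x - 2). Shared: x=1 y=1. PCs: A@2 B@1 C@3
Step 7: thread B executes B2 (y = x). Shared: x=1 y=1. PCs: A@2 B@2 C@3
Step 8: thread B executes B3 (x = x - 2). Shared: x=-1 y=1. PCs: A@2 B@3 C@3
Step 9: thread B executes B4 (y = y - 1). Shared: x=-1 y=0. PCs: A@2 B@4 C@3
Step 10: thread C executes C4 (x = x - 3). Shared: x=-4 y=0. PCs: A@2 B@4 C@4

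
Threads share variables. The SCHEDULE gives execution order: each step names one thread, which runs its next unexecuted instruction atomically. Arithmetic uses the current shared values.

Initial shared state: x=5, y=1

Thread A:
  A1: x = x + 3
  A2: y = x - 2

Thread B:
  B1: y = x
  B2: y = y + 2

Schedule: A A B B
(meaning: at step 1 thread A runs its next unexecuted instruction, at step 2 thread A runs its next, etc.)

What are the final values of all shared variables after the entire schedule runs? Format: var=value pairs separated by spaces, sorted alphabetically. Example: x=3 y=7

Step 1: thread A executes A1 (x = x + 3). Shared: x=8 y=1. PCs: A@1 B@0
Step 2: thread A executes A2 (y = x - 2). Shared: x=8 y=6. PCs: A@2 B@0
Step 3: thread B executes B1 (y = x). Shared: x=8 y=8. PCs: A@2 B@1
Step 4: thread B executes B2 (y = y + 2). Shared: x=8 y=10. PCs: A@2 B@2

Answer: x=8 y=10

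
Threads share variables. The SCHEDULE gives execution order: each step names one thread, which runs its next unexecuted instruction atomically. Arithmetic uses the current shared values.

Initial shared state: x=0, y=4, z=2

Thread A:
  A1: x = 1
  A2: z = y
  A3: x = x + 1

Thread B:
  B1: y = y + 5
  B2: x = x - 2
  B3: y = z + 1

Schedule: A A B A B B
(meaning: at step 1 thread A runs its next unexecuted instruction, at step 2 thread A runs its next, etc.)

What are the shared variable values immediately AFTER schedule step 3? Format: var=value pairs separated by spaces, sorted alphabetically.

Answer: x=1 y=9 z=4

Derivation:
Step 1: thread A executes A1 (x = 1). Shared: x=1 y=4 z=2. PCs: A@1 B@0
Step 2: thread A executes A2 (z = y). Shared: x=1 y=4 z=4. PCs: A@2 B@0
Step 3: thread B executes B1 (y = y + 5). Shared: x=1 y=9 z=4. PCs: A@2 B@1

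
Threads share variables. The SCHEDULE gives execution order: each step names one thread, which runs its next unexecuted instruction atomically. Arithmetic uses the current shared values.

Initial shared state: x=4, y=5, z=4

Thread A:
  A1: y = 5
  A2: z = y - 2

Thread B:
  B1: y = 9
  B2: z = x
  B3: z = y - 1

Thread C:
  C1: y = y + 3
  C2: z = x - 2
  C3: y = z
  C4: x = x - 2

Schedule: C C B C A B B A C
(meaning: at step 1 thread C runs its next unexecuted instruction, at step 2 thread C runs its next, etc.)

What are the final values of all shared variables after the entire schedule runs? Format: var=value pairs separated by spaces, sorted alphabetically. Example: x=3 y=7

Answer: x=2 y=5 z=3

Derivation:
Step 1: thread C executes C1 (y = y + 3). Shared: x=4 y=8 z=4. PCs: A@0 B@0 C@1
Step 2: thread C executes C2 (z = x - 2). Shared: x=4 y=8 z=2. PCs: A@0 B@0 C@2
Step 3: thread B executes B1 (y = 9). Shared: x=4 y=9 z=2. PCs: A@0 B@1 C@2
Step 4: thread C executes C3 (y = z). Shared: x=4 y=2 z=2. PCs: A@0 B@1 C@3
Step 5: thread A executes A1 (y = 5). Shared: x=4 y=5 z=2. PCs: A@1 B@1 C@3
Step 6: thread B executes B2 (z = x). Shared: x=4 y=5 z=4. PCs: A@1 B@2 C@3
Step 7: thread B executes B3 (z = y - 1). Shared: x=4 y=5 z=4. PCs: A@1 B@3 C@3
Step 8: thread A executes A2 (z = y - 2). Shared: x=4 y=5 z=3. PCs: A@2 B@3 C@3
Step 9: thread C executes C4 (x = x - 2). Shared: x=2 y=5 z=3. PCs: A@2 B@3 C@4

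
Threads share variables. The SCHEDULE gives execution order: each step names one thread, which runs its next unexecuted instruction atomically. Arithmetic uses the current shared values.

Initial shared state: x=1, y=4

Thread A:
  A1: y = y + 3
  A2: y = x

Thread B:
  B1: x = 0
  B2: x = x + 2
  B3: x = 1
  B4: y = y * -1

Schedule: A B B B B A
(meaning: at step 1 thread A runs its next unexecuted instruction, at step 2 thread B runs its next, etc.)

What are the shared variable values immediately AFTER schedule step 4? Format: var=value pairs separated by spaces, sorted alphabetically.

Answer: x=1 y=7

Derivation:
Step 1: thread A executes A1 (y = y + 3). Shared: x=1 y=7. PCs: A@1 B@0
Step 2: thread B executes B1 (x = 0). Shared: x=0 y=7. PCs: A@1 B@1
Step 3: thread B executes B2 (x = x + 2). Shared: x=2 y=7. PCs: A@1 B@2
Step 4: thread B executes B3 (x = 1). Shared: x=1 y=7. PCs: A@1 B@3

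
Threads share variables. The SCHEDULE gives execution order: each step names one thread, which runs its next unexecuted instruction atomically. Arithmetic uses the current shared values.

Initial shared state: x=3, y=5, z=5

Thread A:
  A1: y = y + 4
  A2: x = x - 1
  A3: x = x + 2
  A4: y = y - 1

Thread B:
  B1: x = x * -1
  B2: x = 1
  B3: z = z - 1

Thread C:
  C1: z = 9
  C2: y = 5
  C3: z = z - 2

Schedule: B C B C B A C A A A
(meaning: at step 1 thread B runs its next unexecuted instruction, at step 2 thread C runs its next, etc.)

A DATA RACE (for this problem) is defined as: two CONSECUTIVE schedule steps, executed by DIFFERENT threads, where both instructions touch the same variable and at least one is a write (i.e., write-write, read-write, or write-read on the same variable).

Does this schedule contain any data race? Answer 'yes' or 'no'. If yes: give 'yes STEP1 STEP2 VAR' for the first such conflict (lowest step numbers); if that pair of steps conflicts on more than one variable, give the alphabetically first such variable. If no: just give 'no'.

Answer: no

Derivation:
Steps 1,2: B(r=x,w=x) vs C(r=-,w=z). No conflict.
Steps 2,3: C(r=-,w=z) vs B(r=-,w=x). No conflict.
Steps 3,4: B(r=-,w=x) vs C(r=-,w=y). No conflict.
Steps 4,5: C(r=-,w=y) vs B(r=z,w=z). No conflict.
Steps 5,6: B(r=z,w=z) vs A(r=y,w=y). No conflict.
Steps 6,7: A(r=y,w=y) vs C(r=z,w=z). No conflict.
Steps 7,8: C(r=z,w=z) vs A(r=x,w=x). No conflict.
Steps 8,9: same thread (A). No race.
Steps 9,10: same thread (A). No race.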